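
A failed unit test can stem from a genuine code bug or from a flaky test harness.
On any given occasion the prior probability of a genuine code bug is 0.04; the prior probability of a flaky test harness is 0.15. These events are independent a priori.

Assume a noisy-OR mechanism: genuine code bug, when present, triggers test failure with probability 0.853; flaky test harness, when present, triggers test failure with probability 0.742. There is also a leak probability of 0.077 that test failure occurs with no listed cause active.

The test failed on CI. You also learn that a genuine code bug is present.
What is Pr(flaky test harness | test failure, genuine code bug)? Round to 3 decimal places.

Under noisy-OR, P(test failure | causes) = 1 − (1−0.077)·∏(1−qᵢ) over the active causes.
Weight on flaky test harness=true, given the evidence: 0.964994·0.15 = 0.144749
Normalizer over all consistent configurations: 0.864319·0.85 + 0.964994·0.15 = 0.879420
P(flaky test harness | test failure, genuine code bug) = 0.144749/0.879420 ≈ 0.165

Pr(flaky test harness | test failure, genuine code bug) ≈ 0.165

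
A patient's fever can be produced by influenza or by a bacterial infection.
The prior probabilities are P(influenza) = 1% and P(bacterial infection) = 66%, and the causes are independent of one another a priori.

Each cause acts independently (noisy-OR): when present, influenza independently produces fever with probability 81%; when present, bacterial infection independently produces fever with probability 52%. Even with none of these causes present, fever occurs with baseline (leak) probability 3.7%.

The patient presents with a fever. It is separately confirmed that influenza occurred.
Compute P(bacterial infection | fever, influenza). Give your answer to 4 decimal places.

Under noisy-OR, P(fever | causes) = 1 − (1−0.037)·∏(1−qᵢ) over the active causes.
Enumerate both values of bacterial infection and weight by the priors:
  P(fever | influenza) = 0.81703·0.34 + 0.912174·0.66
        = 0.277790 + 0.602035 = 0.879825
Configurations with bacterial infection contribute 0.602035, so
  P(bacterial infection | fever, influenza) = 0.602035 / 0.879825 ≈ 0.6843

P(bacterial infection | fever, influenza) ≈ 0.6843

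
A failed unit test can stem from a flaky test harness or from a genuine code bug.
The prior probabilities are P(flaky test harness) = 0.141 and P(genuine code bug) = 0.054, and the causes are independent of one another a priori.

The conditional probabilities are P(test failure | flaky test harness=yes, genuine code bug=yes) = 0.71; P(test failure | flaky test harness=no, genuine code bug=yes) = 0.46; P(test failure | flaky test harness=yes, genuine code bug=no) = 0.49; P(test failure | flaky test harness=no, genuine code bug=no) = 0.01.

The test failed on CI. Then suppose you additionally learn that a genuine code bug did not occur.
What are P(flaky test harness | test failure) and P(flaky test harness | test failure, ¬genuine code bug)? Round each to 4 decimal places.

P(flaky test harness | test failure) ≈ 0.7060; P(flaky test harness | test failure, ¬genuine code bug) ≈ 0.8894

Enumerate the 4 (flaky test harness, genuine code bug) configurations and weight by the priors:
  P(test failure) = 0.01·0.859·0.946 + 0.46·0.859·0.054 + 0.49·0.141·0.946 + 0.71·0.141·0.054
        = 0.008126 + 0.021338 + 0.065359 + 0.005406 = 0.100229
The terms with flaky test harness present sum to 0.070765, so
  P(flaky test harness | test failure) = 0.070765 / 0.100229 ≈ 0.7060

Now condition on the additional information:
For the numerator, keep only flaky test harness=true terms: 0.49*0.141 = 0.069090
The normalizing constant is 0.01*0.859 + 0.49*0.141 = 0.077680
Posterior = 0.069090 / 0.077680 ≈ 0.8894
With genuine code bug excluded, flaky test harness must carry more of the explanatory weight for the test failure.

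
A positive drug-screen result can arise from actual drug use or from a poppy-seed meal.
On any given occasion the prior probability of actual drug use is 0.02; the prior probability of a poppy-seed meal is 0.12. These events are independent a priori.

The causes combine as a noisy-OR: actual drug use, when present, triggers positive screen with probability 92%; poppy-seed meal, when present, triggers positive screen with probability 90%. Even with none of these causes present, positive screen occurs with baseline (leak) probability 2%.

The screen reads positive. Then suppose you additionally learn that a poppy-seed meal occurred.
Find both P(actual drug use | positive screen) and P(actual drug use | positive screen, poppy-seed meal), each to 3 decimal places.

Under noisy-OR, P(positive screen | causes) = 1 − (1−0.02)·∏(1−qᵢ) over the active causes.
P(positive screen) = 0.02×0.98×0.88 + 0.902×0.98×0.12 + 0.9216×0.02×0.88 + 0.99216×0.02×0.12 = 0.017248 + 0.106075 + 0.016220 + 0.002381 = 0.141924
Of this, 0.018601 comes from 0.016220 + 0.002381 (the actual drug use=true cases).
Hence the posterior is 0.018601/0.141924 ≈ 0.131.

With the extra evidence:
Weight on actual drug use=true, given the evidence: 0.99216×0.02 = 0.019843
Denominator P(positive screen | poppy-seed meal): 0.902×0.98 + 0.99216×0.02 = 0.903803
P(actual drug use | positive screen, poppy-seed meal) = 0.019843/0.903803 ≈ 0.022
The drop from 0.131 to 0.022 is the explaining-away (discounting) effect.

P(actual drug use | positive screen) ≈ 0.131; P(actual drug use | positive screen, poppy-seed meal) ≈ 0.022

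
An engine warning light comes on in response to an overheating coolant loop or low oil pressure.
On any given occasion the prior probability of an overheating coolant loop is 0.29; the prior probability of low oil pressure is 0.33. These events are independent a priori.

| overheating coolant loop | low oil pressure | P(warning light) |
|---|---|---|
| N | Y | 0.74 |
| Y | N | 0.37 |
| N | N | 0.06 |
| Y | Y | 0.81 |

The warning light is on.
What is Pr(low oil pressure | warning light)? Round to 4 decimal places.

Pr(low oil pressure | warning light) ≈ 0.7141

Weight on low oil pressure=true, given the evidence: 0.173382 + 0.077517 = 0.250899
The normalizing constant is 0.06·0.71·0.67 + 0.74·0.71·0.33 + 0.37·0.29·0.67 + 0.81·0.29·0.33 = 0.351332
P(low oil pressure | warning light) = 0.250899/0.351332 ≈ 0.7141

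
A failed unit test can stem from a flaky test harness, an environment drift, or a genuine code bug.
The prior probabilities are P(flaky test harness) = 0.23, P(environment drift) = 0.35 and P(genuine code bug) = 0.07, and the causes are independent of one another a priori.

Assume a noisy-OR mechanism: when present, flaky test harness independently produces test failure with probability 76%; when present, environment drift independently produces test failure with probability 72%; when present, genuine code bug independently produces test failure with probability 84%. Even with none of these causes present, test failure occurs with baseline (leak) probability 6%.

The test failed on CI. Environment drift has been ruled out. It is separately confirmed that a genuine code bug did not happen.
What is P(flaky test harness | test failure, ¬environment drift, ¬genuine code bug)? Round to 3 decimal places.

Under noisy-OR, P(test failure | causes) = 1 − (1−0.06)·∏(1−qᵢ) over the active causes.
Numerator (weight on configurations with flaky test harness): 0.7744·0.23 = 0.178112
Denominator P(test failure | ¬environment drift, ¬genuine code bug): 0.06·0.77 + 0.7744·0.23 = 0.224312
Posterior = 0.178112 / 0.224312 ≈ 0.794

P(flaky test harness | test failure, ¬environment drift, ¬genuine code bug) ≈ 0.794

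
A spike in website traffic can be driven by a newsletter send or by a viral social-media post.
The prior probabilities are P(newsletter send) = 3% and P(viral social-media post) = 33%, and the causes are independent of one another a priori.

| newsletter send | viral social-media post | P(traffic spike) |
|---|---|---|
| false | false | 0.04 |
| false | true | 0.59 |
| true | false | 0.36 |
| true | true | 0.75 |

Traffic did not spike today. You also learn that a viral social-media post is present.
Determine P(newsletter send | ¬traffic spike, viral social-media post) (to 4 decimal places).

P(newsletter send | ¬traffic spike, viral social-media post) ≈ 0.0185

For the numerator, keep only newsletter send=true terms: 0.25×0.03 = 0.007500
Denominator P(¬traffic spike | viral social-media post): 0.41×0.97 + 0.25×0.03 = 0.405200
P(newsletter send | ¬traffic spike, viral social-media post) = 0.007500/0.405200 ≈ 0.0185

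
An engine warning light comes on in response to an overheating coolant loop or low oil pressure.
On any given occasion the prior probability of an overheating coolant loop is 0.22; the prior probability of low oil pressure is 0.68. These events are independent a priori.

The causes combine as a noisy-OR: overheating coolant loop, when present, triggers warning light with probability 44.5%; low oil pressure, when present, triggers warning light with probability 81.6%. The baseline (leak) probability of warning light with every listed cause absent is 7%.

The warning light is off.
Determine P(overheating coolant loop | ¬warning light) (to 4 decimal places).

P(overheating coolant loop | ¬warning light) ≈ 0.1354

Under noisy-OR, P(warning light | causes) = 1 − (1−0.07)·∏(1−qᵢ) over the active causes.
By total probability over the 4 (overheating coolant loop, low oil pressure) configurations:
  P(¬warning light) = 0.93·0.78·0.32 + 0.17112·0.78·0.68 + 0.51615·0.22·0.32 + 0.094972·0.22·0.68
        = 0.232128 + 0.090762 + 0.036337 + 0.014208 = 0.373435
The terms with overheating coolant loop present sum to 0.050545, so
  P(overheating coolant loop | ¬warning light) = 0.050545 / 0.373435 ≈ 0.1354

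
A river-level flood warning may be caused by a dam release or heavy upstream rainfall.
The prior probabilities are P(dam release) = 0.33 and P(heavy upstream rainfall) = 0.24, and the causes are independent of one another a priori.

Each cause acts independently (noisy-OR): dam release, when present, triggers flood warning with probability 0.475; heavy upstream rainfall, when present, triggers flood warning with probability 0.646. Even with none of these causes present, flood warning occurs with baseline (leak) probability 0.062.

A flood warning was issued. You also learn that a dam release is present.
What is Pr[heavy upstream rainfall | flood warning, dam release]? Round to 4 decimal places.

Under noisy-OR, P(flood warning | causes) = 1 − (1−0.062)·∏(1−qᵢ) over the active causes.
P(flood warning | dam release) = 0.50755*0.76 + 0.825673*0.24 = 0.385738 + 0.198162 = 0.583900
The heavy upstream rainfall-present share is 0.825673*0.24 = 0.198162.
So P(heavy upstream rainfall | flood warning, dam release) = 0.198162/0.583900 ≈ 0.3394.

Pr[heavy upstream rainfall | flood warning, dam release] ≈ 0.3394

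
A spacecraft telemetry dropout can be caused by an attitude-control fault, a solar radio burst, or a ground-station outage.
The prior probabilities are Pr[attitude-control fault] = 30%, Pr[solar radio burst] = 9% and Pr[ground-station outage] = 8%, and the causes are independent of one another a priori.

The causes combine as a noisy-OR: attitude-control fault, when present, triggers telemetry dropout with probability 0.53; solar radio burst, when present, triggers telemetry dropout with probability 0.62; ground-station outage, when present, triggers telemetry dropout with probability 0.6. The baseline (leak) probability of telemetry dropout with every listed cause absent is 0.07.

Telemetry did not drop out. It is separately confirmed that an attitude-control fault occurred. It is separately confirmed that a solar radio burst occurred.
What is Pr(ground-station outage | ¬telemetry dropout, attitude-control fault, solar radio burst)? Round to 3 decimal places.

Pr(ground-station outage | ¬telemetry dropout, attitude-control fault, solar radio burst) ≈ 0.034

Under noisy-OR, P(telemetry dropout | causes) = 1 − (1−0.07)·∏(1−qᵢ) over the active causes.
P(¬telemetry dropout | attitude-control fault, solar radio burst) = 0.166098×0.92 + 0.066439×0.08 = 0.152810 + 0.005315 = 0.158125
Of this, 0.005315 comes from 0.066439×0.08 (the ground-station outage=true cases).
So P(ground-station outage | ¬telemetry dropout, attitude-control fault, solar radio burst) = 0.005315/0.158125 ≈ 0.034.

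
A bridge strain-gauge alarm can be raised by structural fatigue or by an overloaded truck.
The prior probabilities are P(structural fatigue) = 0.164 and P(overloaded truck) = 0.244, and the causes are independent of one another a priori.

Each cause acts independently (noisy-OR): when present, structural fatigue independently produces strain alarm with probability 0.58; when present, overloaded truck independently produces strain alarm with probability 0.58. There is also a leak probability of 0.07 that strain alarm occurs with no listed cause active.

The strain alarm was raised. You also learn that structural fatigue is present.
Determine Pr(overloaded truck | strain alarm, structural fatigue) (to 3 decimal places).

Pr(overloaded truck | strain alarm, structural fatigue) ≈ 0.307

Under noisy-OR, P(strain alarm | causes) = 1 − (1−0.07)·∏(1−qᵢ) over the active causes.
Numerator (weight on configurations with overloaded truck): 0.835948×0.244 = 0.203971
Denominator P(strain alarm | structural fatigue): 0.6094×0.756 + 0.835948×0.244 = 0.664677
P(overloaded truck | strain alarm, structural fatigue) = 0.203971/0.664677 ≈ 0.307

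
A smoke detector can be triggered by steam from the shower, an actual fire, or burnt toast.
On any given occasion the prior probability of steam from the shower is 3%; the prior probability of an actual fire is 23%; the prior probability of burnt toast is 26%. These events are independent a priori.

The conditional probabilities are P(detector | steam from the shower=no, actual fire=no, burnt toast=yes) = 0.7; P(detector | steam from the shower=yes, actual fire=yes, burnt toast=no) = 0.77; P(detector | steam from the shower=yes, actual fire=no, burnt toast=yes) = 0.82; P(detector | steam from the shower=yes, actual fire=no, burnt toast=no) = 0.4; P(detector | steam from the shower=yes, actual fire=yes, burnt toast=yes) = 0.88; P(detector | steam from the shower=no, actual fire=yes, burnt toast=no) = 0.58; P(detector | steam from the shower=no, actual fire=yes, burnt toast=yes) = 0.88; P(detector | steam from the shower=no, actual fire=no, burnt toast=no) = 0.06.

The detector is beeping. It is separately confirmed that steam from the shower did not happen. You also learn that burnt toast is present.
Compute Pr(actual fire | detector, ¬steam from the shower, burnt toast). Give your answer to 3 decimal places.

Pr(actual fire | detector, ¬steam from the shower, burnt toast) ≈ 0.273

For the numerator, keep only actual fire=true terms: 0.88×0.23 = 0.202400
The normalizing constant is 0.7×0.77 + 0.88×0.23 = 0.741400
Posterior = 0.202400 / 0.741400 ≈ 0.273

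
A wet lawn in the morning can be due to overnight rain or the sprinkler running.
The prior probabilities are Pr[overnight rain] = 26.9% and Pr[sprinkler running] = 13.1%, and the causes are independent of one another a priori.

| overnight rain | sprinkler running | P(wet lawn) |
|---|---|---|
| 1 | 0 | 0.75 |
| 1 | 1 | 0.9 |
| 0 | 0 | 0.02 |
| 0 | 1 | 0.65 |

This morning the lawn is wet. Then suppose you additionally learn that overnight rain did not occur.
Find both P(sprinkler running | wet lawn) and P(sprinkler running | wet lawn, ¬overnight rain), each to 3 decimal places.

Enumerate the 4 (overnight rain, sprinkler running) configurations and weight by the priors:
  P(wet lawn) = 0.02·0.731·0.869 + 0.65·0.731·0.131 + 0.75·0.269·0.869 + 0.9·0.269·0.131
        = 0.012705 + 0.062245 + 0.175321 + 0.031715 = 0.281986
The terms with sprinkler running present sum to 0.093960, so
  P(sprinkler running | wet lawn) = 0.093960 / 0.281986 ≈ 0.333

With the extra evidence:
P(wet lawn | ¬overnight rain) = 0.02×0.869 + 0.65×0.131 = 0.017380 + 0.085150 = 0.102530
The sprinkler running-present share is 0.65×0.131 = 0.085150.
Hence the posterior is 0.085150/0.102530 ≈ 0.830.

P(sprinkler running | wet lawn) ≈ 0.333; P(sprinkler running | wet lawn, ¬overnight rain) ≈ 0.830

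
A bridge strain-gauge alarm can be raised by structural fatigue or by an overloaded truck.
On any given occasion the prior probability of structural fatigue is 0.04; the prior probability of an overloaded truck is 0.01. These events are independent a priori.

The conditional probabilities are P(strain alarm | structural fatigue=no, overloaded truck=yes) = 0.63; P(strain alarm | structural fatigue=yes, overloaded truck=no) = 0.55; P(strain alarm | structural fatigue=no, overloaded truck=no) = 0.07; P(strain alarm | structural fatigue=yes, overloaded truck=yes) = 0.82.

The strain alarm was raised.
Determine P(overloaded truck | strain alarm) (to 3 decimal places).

P(overloaded truck | strain alarm) ≈ 0.067

By total probability over the 4 (structural fatigue, overloaded truck) configurations:
  P(strain alarm) = 0.07*0.96*0.99 + 0.63*0.96*0.01 + 0.55*0.04*0.99 + 0.82*0.04*0.01
        = 0.066528 + 0.006048 + 0.021780 + 0.000328 = 0.094684
Configurations with overloaded truck contribute 0.006376, so
  P(overloaded truck | strain alarm) = 0.006376 / 0.094684 ≈ 0.067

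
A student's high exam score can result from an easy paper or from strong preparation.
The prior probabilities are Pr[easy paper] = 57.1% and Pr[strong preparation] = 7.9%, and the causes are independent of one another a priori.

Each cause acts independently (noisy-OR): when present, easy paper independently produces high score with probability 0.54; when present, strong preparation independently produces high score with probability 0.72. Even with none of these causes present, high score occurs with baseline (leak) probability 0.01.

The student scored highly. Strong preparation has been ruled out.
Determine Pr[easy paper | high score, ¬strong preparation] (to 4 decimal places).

Pr[easy paper | high score, ¬strong preparation] ≈ 0.9864

Under noisy-OR, P(high score | causes) = 1 − (1−0.01)·∏(1−qᵢ) over the active causes.
Sum P(high score|·) weighted by the priors over both values of easy paper:
  P(high score | ¬strong preparation) = 0.01·0.429 + 0.5446·0.571
        = 0.004290 + 0.310967 = 0.315257
The terms with easy paper present sum to 0.310967, so
  P(easy paper | high score, ¬strong preparation) = 0.310967 / 0.315257 ≈ 0.9864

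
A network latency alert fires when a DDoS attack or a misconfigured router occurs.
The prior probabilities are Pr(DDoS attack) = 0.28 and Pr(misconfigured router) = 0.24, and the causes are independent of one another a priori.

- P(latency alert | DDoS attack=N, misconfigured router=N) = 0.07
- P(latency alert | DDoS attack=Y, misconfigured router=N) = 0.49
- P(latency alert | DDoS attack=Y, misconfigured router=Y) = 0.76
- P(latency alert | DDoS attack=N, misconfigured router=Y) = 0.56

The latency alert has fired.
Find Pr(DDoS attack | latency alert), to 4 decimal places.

Pr(DDoS attack | latency alert) ≈ 0.5349

Weight on DDoS attack=true, given the evidence: 0.104272 + 0.051072 = 0.155344
The normalizing constant is 0.07×0.72×0.76 + 0.56×0.72×0.24 + 0.49×0.28×0.76 + 0.76×0.28×0.24 = 0.290416
Posterior = 0.155344 / 0.290416 ≈ 0.5349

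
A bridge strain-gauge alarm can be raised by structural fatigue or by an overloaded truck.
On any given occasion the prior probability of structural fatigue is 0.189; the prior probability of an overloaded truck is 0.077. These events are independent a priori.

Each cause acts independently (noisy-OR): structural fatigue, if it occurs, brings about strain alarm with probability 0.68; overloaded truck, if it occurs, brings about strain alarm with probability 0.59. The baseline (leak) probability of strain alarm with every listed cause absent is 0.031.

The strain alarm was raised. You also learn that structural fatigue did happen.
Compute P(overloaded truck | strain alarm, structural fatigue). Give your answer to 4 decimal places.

Under noisy-OR, P(strain alarm | causes) = 1 − (1−0.031)·∏(1−qᵢ) over the active causes.
Weight on overloaded truck=true, given the evidence: 0.872867*0.077 = 0.067211
The normalizing constant is 0.68992*0.923 + 0.872867*0.077 = 0.704007
P(overloaded truck | strain alarm, structural fatigue) = 0.067211/0.704007 ≈ 0.0955

P(overloaded truck | strain alarm, structural fatigue) ≈ 0.0955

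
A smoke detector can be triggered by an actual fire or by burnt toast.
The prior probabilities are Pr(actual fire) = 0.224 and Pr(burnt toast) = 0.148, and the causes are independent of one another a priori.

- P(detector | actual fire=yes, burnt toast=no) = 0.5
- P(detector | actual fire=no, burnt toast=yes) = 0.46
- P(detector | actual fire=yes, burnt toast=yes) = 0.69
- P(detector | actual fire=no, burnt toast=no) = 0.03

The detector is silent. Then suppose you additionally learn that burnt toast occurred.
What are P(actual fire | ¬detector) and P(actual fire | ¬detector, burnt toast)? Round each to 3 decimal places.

P(actual fire | ¬detector) ≈ 0.131; P(actual fire | ¬detector, burnt toast) ≈ 0.142

By total probability over the 4 (actual fire, burnt toast) configurations:
  P(¬detector) = 0.97×0.776×0.852 + 0.54×0.776×0.148 + 0.5×0.224×0.852 + 0.31×0.224×0.148
        = 0.641317 + 0.062018 + 0.095424 + 0.010277 = 0.809036
The terms with actual fire present sum to 0.105701, so
  P(actual fire | ¬detector) = 0.105701 / 0.809036 ≈ 0.131

Now condition on the additional information:
P(¬detector | burnt toast) = 0.54×0.776 + 0.31×0.224 = 0.419040 + 0.069440 = 0.488480
The actual fire-present share is 0.31×0.224 = 0.069440.
P(actual fire | ¬detector, burnt toast) = 0.069440 / 0.488480 ≈ 0.142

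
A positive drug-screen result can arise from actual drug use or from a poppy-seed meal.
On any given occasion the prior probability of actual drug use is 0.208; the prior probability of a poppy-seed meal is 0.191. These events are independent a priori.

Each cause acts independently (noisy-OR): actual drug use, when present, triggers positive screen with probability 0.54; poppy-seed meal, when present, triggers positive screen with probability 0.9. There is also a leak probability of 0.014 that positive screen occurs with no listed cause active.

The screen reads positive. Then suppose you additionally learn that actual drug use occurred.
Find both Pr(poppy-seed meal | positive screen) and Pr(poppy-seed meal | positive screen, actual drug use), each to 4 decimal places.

Under noisy-OR, P(positive screen | causes) = 1 − (1−0.014)·∏(1−qᵢ) over the active causes.
For the numerator, keep only poppy-seed meal=true terms: 0.136357 + 0.037926 = 0.174283
The normalizing constant is 0.014·0.792·0.809 + 0.9014·0.792·0.191 + 0.54644·0.208·0.809 + 0.954644·0.208·0.191 = 0.275204
Posterior = 0.174283 / 0.275204 ≈ 0.6333

Now also conditioning on actual drug use=true:
Enumerate both values of poppy-seed meal and weight by the priors:
  P(positive screen | actual drug use) = 0.54644*0.809 + 0.954644*0.191
        = 0.442070 + 0.182337 = 0.624407
Keeping only the poppy-seed meal-present terms gives 0.182337, so
  P(poppy-seed meal | positive screen, actual drug use) = 0.182337 / 0.624407 ≈ 0.2920

Pr(poppy-seed meal | positive screen) ≈ 0.6333; Pr(poppy-seed meal | positive screen, actual drug use) ≈ 0.2920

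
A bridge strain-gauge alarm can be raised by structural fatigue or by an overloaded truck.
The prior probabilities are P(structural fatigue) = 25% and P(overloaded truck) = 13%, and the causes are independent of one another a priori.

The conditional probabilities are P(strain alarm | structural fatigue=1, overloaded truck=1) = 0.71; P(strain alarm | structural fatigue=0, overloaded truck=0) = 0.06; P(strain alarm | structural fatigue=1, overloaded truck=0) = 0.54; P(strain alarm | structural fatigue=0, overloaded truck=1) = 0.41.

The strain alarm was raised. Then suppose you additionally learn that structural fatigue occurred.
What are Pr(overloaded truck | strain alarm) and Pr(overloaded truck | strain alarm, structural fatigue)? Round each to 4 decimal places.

Sum P(strain alarm|·) weighted by the priors over the 4 (structural fatigue, overloaded truck) configurations:
  P(strain alarm) = 0.06·0.75·0.87 + 0.41·0.75·0.13 + 0.54·0.25·0.87 + 0.71·0.25·0.13
        = 0.039150 + 0.039975 + 0.117450 + 0.023075 = 0.219650
The terms with overloaded truck present sum to 0.063050, so
  P(overloaded truck | strain alarm) = 0.063050 / 0.219650 ≈ 0.2870

Now condition on the additional information:
Weight on overloaded truck=true, given the evidence: 0.71*0.13 = 0.092300
Normalizer over all consistent configurations: 0.54*0.87 + 0.71*0.13 = 0.562100
P(overloaded truck | strain alarm, structural fatigue) = 0.092300/0.562100 ≈ 0.1642
This is intercausal reasoning (explaining away): once structural fatigue accounts for the strain alarm, overloaded truck becomes less likely.

Pr(overloaded truck | strain alarm) ≈ 0.2870; Pr(overloaded truck | strain alarm, structural fatigue) ≈ 0.1642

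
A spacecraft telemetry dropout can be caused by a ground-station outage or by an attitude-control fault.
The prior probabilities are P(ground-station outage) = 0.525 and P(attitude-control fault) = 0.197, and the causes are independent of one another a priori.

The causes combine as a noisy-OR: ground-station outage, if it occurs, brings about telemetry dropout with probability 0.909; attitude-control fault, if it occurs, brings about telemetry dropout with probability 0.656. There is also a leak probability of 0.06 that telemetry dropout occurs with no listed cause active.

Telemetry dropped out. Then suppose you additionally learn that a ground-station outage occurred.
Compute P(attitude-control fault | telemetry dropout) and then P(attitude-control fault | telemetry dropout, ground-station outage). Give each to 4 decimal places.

Under noisy-OR, P(telemetry dropout | causes) = 1 − (1−0.06)·∏(1−qᵢ) over the active causes.
Numerator (weight on configurations with attitude-control fault): 0.063317 + 0.100382 = 0.163699
Denominator P(telemetry dropout): 0.06×0.475×0.803 + 0.67664×0.475×0.197 + 0.91446×0.525×0.803 + 0.970574×0.525×0.197 = 0.572097
P(attitude-control fault | telemetry dropout) = 0.163699/0.572097 ≈ 0.2861

Now condition on the additional information:
By total probability over both values of attitude-control fault:
  P(telemetry dropout | ground-station outage) = 0.91446·0.803 + 0.970574·0.197
        = 0.734311 + 0.191203 = 0.925514
Keeping only the attitude-control fault-present terms gives 0.191203, so
  P(attitude-control fault | telemetry dropout, ground-station outage) = 0.191203 / 0.925514 ≈ 0.2066
The drop from 0.2861 to 0.2066 is the explaining-away (discounting) effect.

P(attitude-control fault | telemetry dropout) ≈ 0.2861; P(attitude-control fault | telemetry dropout, ground-station outage) ≈ 0.2066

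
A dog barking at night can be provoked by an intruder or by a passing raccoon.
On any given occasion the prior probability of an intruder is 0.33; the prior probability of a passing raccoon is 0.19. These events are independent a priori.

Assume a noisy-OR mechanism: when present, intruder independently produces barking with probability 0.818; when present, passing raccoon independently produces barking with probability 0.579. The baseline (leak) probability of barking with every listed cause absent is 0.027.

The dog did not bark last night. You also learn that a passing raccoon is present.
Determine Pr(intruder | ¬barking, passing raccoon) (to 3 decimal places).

Pr(intruder | ¬barking, passing raccoon) ≈ 0.082

Under noisy-OR, P(barking | causes) = 1 − (1−0.027)·∏(1−qᵢ) over the active causes.
Enumerate both values of intruder and weight by the priors:
  P(¬barking | passing raccoon) = 0.409633*0.67 + 0.074553*0.33
        = 0.274454 + 0.024602 = 0.299056
The terms with intruder present sum to 0.024602, so
  P(intruder | ¬barking, passing raccoon) = 0.024602 / 0.299056 ≈ 0.082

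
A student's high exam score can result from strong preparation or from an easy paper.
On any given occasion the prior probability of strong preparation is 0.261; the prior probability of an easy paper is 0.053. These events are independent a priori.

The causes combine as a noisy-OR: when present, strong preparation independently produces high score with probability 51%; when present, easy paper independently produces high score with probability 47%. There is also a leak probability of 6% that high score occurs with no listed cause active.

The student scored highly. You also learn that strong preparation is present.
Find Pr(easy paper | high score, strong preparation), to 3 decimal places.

Pr(easy paper | high score, strong preparation) ≈ 0.073

Under noisy-OR, P(high score | causes) = 1 − (1−0.06)·∏(1−qᵢ) over the active causes.
For the numerator, keep only easy paper=true terms: 0.755882×0.053 = 0.040062
The normalizing constant is 0.5394×0.947 + 0.755882×0.053 = 0.550874
Posterior = 0.040062 / 0.550874 ≈ 0.073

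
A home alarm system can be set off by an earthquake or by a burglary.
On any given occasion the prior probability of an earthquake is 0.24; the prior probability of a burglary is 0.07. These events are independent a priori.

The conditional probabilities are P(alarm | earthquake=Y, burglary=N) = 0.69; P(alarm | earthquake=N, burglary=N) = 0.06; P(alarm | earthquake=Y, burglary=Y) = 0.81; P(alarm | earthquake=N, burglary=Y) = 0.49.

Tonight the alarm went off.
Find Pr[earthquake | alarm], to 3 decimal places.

Numerator (weight on configurations with earthquake): 0.154008 + 0.013608 = 0.167616
The normalizing constant is 0.06×0.76×0.93 + 0.49×0.76×0.07 + 0.69×0.24×0.93 + 0.81×0.24×0.07 = 0.236092
Posterior = 0.167616 / 0.236092 ≈ 0.710

Pr[earthquake | alarm] ≈ 0.710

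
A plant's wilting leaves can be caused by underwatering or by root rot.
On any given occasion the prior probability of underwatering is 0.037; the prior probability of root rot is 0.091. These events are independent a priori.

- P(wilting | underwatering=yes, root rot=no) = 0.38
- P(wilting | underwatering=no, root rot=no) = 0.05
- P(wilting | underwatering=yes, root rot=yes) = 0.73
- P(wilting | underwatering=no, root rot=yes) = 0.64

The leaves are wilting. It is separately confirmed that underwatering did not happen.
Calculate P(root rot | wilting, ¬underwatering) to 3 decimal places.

P(wilting | ¬underwatering) = 0.05×0.909 + 0.64×0.091 = 0.045450 + 0.058240 = 0.103690
Of this, 0.058240 comes from 0.64×0.091 (the root rot=true cases).
So P(root rot | wilting, ¬underwatering) = 0.058240/0.103690 ≈ 0.562.

P(root rot | wilting, ¬underwatering) ≈ 0.562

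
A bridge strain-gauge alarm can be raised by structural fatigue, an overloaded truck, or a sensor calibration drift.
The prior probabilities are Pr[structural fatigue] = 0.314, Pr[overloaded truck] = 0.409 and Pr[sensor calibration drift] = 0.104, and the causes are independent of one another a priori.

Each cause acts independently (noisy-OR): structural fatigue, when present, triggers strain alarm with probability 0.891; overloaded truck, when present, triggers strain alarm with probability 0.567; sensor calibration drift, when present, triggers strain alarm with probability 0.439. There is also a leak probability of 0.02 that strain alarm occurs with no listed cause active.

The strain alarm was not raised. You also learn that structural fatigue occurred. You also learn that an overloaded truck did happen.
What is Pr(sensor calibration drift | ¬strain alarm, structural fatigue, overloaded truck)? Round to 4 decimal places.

Under noisy-OR, P(strain alarm | causes) = 1 − (1−0.02)·∏(1−qᵢ) over the active causes.
Enumerate both values of sensor calibration drift and weight by the priors:
  P(¬strain alarm | structural fatigue, overloaded truck) = 0.046253*0.896 + 0.025948*0.104
        = 0.041443 + 0.002699 = 0.044142
Keeping only the sensor calibration drift-present terms gives 0.002699, so
  P(sensor calibration drift | ¬strain alarm, structural fatigue, overloaded truck) = 0.002699 / 0.044142 ≈ 0.0611

Pr(sensor calibration drift | ¬strain alarm, structural fatigue, overloaded truck) ≈ 0.0611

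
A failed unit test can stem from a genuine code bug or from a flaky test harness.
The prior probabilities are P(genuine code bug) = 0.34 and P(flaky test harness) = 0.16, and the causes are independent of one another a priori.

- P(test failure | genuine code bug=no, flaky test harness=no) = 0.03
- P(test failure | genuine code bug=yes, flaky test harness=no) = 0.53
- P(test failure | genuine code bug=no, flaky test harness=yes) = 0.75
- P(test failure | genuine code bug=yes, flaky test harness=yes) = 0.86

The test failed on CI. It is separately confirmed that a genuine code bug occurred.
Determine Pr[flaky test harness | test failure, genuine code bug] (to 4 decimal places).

Sum P(test failure|·) weighted by the priors over both values of flaky test harness:
  P(test failure | genuine code bug) = 0.53·0.84 + 0.86·0.16
        = 0.445200 + 0.137600 = 0.582800
The terms with flaky test harness present sum to 0.137600, so
  P(flaky test harness | test failure, genuine code bug) = 0.137600 / 0.582800 ≈ 0.2361

Pr[flaky test harness | test failure, genuine code bug] ≈ 0.2361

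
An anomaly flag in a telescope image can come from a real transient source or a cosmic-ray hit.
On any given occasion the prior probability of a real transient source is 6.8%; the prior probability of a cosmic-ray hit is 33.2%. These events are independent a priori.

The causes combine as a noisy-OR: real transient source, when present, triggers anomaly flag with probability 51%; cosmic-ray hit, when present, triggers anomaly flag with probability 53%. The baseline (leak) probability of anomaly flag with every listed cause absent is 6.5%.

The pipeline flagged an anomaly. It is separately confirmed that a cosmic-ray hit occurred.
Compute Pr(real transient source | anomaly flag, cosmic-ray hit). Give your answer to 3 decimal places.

Under noisy-OR, P(anomaly flag | causes) = 1 − (1−0.065)·∏(1−qᵢ) over the active causes.
P(anomaly flag | cosmic-ray hit) = 0.56055·0.932 + 0.78467·0.068 = 0.522433 + 0.053358 = 0.575791
Restricting to configurations with real transient source present: 0.78467·0.068 = 0.053358.
P(real transient source | anomaly flag, cosmic-ray hit) = 0.053358 / 0.575791 ≈ 0.093

Pr(real transient source | anomaly flag, cosmic-ray hit) ≈ 0.093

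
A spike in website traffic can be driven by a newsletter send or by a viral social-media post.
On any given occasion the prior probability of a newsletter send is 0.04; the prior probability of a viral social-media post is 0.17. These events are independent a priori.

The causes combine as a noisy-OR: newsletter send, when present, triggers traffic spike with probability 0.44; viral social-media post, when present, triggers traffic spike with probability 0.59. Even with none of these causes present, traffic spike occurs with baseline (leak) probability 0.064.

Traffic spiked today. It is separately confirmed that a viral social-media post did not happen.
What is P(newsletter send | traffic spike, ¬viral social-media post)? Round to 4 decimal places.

P(newsletter send | traffic spike, ¬viral social-media post) ≈ 0.2365

Under noisy-OR, P(traffic spike | causes) = 1 − (1−0.064)·∏(1−qᵢ) over the active causes.
For the numerator, keep only newsletter send=true terms: 0.47584·0.04 = 0.019034
The normalizing constant is 0.064·0.96 + 0.47584·0.04 = 0.080474
Posterior = 0.019034 / 0.080474 ≈ 0.2365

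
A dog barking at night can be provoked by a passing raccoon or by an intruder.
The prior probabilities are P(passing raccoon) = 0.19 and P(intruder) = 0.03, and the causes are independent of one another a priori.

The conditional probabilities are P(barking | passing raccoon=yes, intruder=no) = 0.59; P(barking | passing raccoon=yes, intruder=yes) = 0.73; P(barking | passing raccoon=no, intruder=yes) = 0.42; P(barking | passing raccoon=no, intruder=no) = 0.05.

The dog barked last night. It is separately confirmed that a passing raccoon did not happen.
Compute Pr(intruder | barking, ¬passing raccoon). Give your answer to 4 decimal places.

Pr(intruder | barking, ¬passing raccoon) ≈ 0.2062

For the numerator, keep only intruder=true terms: 0.42·0.03 = 0.012600
Normalizer over all consistent configurations: 0.05·0.97 + 0.42·0.03 = 0.061100
P(intruder | barking, ¬passing raccoon) = 0.012600/0.061100 ≈ 0.2062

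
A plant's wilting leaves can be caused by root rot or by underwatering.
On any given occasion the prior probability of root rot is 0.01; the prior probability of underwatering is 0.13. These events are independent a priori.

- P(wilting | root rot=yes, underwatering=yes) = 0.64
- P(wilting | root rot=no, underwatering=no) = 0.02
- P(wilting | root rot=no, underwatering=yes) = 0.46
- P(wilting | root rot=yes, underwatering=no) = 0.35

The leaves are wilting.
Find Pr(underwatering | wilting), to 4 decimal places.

Pr(underwatering | wilting) ≈ 0.7476

Enumerate the 4 (root rot, underwatering) configurations and weight by the priors:
  P(wilting) = 0.02·0.99·0.87 + 0.46·0.99·0.13 + 0.35·0.01·0.87 + 0.64·0.01·0.13
        = 0.017226 + 0.059202 + 0.003045 + 0.000832 = 0.080305
Configurations with underwatering contribute 0.060034, so
  P(underwatering | wilting) = 0.060034 / 0.080305 ≈ 0.7476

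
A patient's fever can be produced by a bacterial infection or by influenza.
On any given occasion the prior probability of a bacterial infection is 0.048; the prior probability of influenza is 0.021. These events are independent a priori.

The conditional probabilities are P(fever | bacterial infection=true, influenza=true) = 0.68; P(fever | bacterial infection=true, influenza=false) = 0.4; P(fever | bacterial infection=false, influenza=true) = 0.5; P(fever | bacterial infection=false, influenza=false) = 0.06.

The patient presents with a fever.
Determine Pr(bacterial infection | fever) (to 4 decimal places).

P(fever) = 0.06*0.952*0.979 + 0.5*0.952*0.021 + 0.4*0.048*0.979 + 0.68*0.048*0.021 = 0.055920 + 0.009996 + 0.018797 + 0.000685 = 0.085398
Of this, 0.019482 comes from 0.018797 + 0.000685 (the bacterial infection=true cases).
P(bacterial infection | fever) = 0.019482 / 0.085398 ≈ 0.2281

Pr(bacterial infection | fever) ≈ 0.2281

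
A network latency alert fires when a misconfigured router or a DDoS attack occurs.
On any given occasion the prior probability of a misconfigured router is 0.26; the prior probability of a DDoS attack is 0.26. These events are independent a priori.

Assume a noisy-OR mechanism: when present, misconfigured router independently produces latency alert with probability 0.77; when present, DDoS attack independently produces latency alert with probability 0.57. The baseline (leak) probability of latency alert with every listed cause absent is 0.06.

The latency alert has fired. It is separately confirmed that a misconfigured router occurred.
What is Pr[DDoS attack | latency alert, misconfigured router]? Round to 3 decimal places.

Under noisy-OR, P(latency alert | causes) = 1 − (1−0.06)·∏(1−qᵢ) over the active causes.
Enumerate both values of DDoS attack and weight by the priors:
  P(latency alert | misconfigured router) = 0.7838·0.74 + 0.907034·0.26
        = 0.580012 + 0.235829 = 0.815841
The terms with DDoS attack present sum to 0.235829, so
  P(DDoS attack | latency alert, misconfigured router) = 0.235829 / 0.815841 ≈ 0.289

Pr[DDoS attack | latency alert, misconfigured router] ≈ 0.289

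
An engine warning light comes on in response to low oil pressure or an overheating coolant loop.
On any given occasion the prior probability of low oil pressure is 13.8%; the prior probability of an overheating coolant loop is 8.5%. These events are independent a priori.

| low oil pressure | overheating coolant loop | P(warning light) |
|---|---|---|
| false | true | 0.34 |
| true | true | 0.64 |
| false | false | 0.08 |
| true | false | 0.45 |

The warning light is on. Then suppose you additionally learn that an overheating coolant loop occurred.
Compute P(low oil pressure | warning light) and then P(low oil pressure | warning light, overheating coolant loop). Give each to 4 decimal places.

P(low oil pressure | warning light) ≈ 0.4223; P(low oil pressure | warning light, overheating coolant loop) ≈ 0.2316

By total probability over the 4 (low oil pressure, overheating coolant loop) configurations:
  P(warning light) = 0.08×0.862×0.915 + 0.34×0.862×0.085 + 0.45×0.138×0.915 + 0.64×0.138×0.085
        = 0.063098 + 0.024912 + 0.056822 + 0.007507 = 0.152339
Keeping only the low oil pressure-present terms gives 0.064329, so
  P(low oil pressure | warning light) = 0.064329 / 0.152339 ≈ 0.4223

Now condition on the additional information:
By total probability over both values of low oil pressure:
  P(warning light | overheating coolant loop) = 0.34*0.862 + 0.64*0.138
        = 0.293080 + 0.088320 = 0.381400
The terms with low oil pressure present sum to 0.088320, so
  P(low oil pressure | warning light, overheating coolant loop) = 0.088320 / 0.381400 ≈ 0.2316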